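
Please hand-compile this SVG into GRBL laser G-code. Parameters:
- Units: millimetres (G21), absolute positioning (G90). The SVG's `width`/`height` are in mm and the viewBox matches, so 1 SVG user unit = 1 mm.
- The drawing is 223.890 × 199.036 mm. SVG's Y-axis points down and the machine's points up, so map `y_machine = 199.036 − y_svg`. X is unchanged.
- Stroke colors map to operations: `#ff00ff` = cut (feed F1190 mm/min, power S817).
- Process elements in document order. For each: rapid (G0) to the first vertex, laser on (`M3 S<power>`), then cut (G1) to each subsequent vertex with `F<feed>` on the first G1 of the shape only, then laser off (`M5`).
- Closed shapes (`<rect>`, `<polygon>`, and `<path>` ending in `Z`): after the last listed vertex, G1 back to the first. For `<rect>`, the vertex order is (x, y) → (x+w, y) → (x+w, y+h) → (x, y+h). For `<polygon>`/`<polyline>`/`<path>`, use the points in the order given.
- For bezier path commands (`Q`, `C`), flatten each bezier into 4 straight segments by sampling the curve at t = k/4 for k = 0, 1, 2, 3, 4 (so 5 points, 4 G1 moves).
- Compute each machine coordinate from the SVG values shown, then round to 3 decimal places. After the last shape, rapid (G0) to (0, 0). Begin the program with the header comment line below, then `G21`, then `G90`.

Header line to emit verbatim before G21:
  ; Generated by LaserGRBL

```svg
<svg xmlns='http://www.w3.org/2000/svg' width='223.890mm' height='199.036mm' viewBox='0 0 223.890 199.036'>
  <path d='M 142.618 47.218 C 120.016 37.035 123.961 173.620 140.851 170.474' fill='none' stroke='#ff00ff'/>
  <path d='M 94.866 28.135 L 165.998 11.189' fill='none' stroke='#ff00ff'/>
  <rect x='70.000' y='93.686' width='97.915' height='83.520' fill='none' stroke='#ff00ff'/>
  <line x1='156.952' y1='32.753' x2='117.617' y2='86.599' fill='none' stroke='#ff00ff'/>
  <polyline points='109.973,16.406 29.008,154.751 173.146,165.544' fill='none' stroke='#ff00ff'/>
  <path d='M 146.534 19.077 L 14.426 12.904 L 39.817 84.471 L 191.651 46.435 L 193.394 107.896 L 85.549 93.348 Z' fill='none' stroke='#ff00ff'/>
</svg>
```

; Generated by LaserGRBL
G21
G90
G0 X142.618 Y151.818
M3 S817
G1 X130.432 Y136.413 F1190
G1 X126.925 Y92.829
G1 X130.823 Y47.926
G1 X140.851 Y28.562
M5
G0 X94.866 Y170.901
M3 S817
G1 X165.998 Y187.847 F1190
M5
G0 X70.000 Y105.350
M3 S817
G1 X167.915 Y105.350 F1190
G1 X167.915 Y21.830
G1 X70.000 Y21.830
G1 X70.000 Y105.350
M5
G0 X156.952 Y166.283
M3 S817
G1 X117.617 Y112.437 F1190
M5
G0 X109.973 Y182.630
M3 S817
G1 X29.008 Y44.285 F1190
G1 X173.146 Y33.492
M5
G0 X146.534 Y179.959
M3 S817
G1 X14.426 Y186.132 F1190
G1 X39.817 Y114.565
G1 X191.651 Y152.601
G1 X193.394 Y91.140
G1 X85.549 Y105.688
G1 X146.534 Y179.959
M5
G0 X0.000 Y0.000

Since the viewBox matches the mm dimensions, user units are millimetres directly. The only transform is the Y-flip y_m = 199.036 − y_svg.

Shape 1 is a cubic bezier drawn with `<path>`. Its stroke #ff00ff means cut at S817, F1190. After flipping Y the toolpath is (142.618,151.818) → (130.432,136.413) → (126.925,92.829) → (130.823,47.926) → (140.851,28.562).

Shape 2 is a line segment drawn with `<path>`. Its stroke #ff00ff means cut at S817, F1190. After flipping Y the toolpath is (94.866,170.901) → (165.998,187.847).

Shape 3 is a rectangle drawn with `<rect>`. Its stroke #ff00ff means cut at S817, F1190. After flipping Y the toolpath is (70.000,105.350) → (167.915,105.350) → (167.915,21.830) → (70.000,21.830) → (70.000,105.350), returning to the start.

Shape 4 is a line segment drawn with `<line>`. Its stroke #ff00ff means cut at S817, F1190. After flipping Y the toolpath is (156.952,166.283) → (117.617,112.437).

Shape 5 is a open polyline drawn with `<polyline>`. Its stroke #ff00ff means cut at S817, F1190. After flipping Y the toolpath is (109.973,182.630) → (29.008,44.285) → (173.146,33.492).

Shape 6 is a closed polygon drawn with `<path>`. Its stroke #ff00ff means cut at S817, F1190. After flipping Y the toolpath is (146.534,179.959) → (14.426,186.132) → (39.817,114.565) → (191.651,152.601) → (193.394,91.140) → (85.549,105.688) → (146.534,179.959), returning to the start.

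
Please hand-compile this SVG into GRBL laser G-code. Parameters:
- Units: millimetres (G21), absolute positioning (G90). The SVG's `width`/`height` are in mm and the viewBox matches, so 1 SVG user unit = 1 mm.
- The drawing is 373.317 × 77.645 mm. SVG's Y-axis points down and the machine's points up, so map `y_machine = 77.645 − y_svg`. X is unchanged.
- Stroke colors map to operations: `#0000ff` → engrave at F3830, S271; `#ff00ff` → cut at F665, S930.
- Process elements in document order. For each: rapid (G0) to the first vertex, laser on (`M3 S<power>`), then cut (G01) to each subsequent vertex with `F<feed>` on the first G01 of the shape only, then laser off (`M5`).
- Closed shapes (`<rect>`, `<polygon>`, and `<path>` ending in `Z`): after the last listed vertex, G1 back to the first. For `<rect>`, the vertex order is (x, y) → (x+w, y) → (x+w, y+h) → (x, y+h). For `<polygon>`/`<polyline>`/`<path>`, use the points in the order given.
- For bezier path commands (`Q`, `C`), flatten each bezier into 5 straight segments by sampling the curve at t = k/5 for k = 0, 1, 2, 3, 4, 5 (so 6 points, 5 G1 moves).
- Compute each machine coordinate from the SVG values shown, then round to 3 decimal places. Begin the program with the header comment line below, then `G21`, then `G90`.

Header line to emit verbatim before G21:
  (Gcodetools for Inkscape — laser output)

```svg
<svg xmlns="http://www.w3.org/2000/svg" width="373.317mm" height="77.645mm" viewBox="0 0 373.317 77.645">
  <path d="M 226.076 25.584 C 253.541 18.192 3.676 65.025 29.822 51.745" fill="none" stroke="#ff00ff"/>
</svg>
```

(Gcodetools for Inkscape — laser output)
G21
G90
G0 X226.076 Y52.061
M3 S930
G01 X213.702 Y50.904 F665
G01 X161.329 Y42.221
G01 X95.518 Y31.501
G01 X42.829 Y24.231
G01 X29.822 Y25.900
M5

viewBox `0 0 373.317 77.645` with mm width/height → 1 unit = 1 mm. Flip: y_m = 77.645 − y_svg.

**Shape 1** — `<path>` cubic bezier, stroke `#ff00ff` → cut (S930, F665). Control points (SVG): P0=(226.076,25.584), P1=(253.541,18.192), P2=(3.676,65.025), P3=(29.822,51.745); sampled at t=k/5. Machine vertices: (226.076,52.061) → (213.702,50.904) → (161.329,42.221) → (95.518,31.501) → (42.829,24.231) → (29.822,25.900). Open path.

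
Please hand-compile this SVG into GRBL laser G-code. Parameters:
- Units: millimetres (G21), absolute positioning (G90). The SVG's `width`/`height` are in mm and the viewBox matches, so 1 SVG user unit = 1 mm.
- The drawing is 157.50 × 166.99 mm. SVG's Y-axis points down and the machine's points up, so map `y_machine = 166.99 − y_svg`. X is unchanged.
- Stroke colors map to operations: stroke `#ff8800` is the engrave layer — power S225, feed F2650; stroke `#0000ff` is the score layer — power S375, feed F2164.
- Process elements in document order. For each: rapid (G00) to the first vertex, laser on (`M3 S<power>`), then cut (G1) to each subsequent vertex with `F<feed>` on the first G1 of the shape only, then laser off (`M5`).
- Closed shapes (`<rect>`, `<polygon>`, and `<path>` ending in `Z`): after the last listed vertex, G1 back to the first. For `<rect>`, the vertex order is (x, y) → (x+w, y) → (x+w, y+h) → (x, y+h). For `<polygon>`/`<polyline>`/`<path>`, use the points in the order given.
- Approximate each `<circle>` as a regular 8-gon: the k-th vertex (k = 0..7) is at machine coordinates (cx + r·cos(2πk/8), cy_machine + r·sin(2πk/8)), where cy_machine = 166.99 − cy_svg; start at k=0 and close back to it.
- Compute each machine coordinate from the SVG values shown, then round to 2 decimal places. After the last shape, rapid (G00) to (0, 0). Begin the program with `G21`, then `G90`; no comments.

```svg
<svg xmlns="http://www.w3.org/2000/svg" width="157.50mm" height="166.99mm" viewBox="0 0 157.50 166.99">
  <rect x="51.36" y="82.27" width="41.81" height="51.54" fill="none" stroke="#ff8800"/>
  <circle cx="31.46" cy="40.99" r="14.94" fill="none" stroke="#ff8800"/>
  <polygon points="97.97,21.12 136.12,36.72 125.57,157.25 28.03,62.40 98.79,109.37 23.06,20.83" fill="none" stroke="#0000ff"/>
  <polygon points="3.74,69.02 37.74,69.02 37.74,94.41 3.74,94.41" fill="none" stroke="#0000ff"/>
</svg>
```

viewBox `0 0 157.50 166.99` with mm width/height → 1 unit = 1 mm. Flip: y_m = 166.99 − y_svg.

**Shape 1** — `<rect>` rectangle, stroke `#ff8800` → engrave (S225, F2650). Machine vertices: (51.36,84.72) → (93.17,84.72) → (93.17,33.18) → (51.36,33.18) → (51.36,84.72). Closed: final G1 returns to the first vertex.

**Shape 2** — `<circle>` circle, stroke `#ff8800` → engrave (S225, F2650). Machine vertices: (46.40,126.00) → (42.02,136.56) → (31.46,140.94) → (20.90,136.56) → (16.52,126.00) → (20.90,115.44) → (31.46,111.06) → (42.02,115.44) → (46.40,126.00). Closed: final G1 returns to the first vertex.

**Shape 3** — `<polygon>` closed polygon, stroke `#0000ff` → score (S375, F2164). Machine vertices: (97.97,145.87) → (136.12,130.27) → (125.57,9.74) → (28.03,104.59) → (98.79,57.62) → (23.06,146.16) → (97.97,145.87). Closed: final G1 returns to the first vertex.

**Shape 4** — `<polygon>` rectangle, stroke `#0000ff` → score (S375, F2164). Machine vertices: (3.74,97.97) → (37.74,97.97) → (37.74,72.58) → (3.74,72.58) → (3.74,97.97). Closed: final G1 returns to the first vertex.

G21
G90
G00 X51.36 Y84.72
M3 S225
G1 X93.17 Y84.72 F2650
G1 X93.17 Y33.18
G1 X51.36 Y33.18
G1 X51.36 Y84.72
M5
G00 X46.40 Y126.00
M3 S225
G1 X42.02 Y136.56 F2650
G1 X31.46 Y140.94
G1 X20.90 Y136.56
G1 X16.52 Y126.00
G1 X20.90 Y115.44
G1 X31.46 Y111.06
G1 X42.02 Y115.44
G1 X46.40 Y126.00
M5
G00 X97.97 Y145.87
M3 S375
G1 X136.12 Y130.27 F2164
G1 X125.57 Y9.74
G1 X28.03 Y104.59
G1 X98.79 Y57.62
G1 X23.06 Y146.16
G1 X97.97 Y145.87
M5
G00 X3.74 Y97.97
M3 S375
G1 X37.74 Y97.97 F2164
G1 X37.74 Y72.58
G1 X3.74 Y72.58
G1 X3.74 Y97.97
M5
G00 X0.00 Y0.00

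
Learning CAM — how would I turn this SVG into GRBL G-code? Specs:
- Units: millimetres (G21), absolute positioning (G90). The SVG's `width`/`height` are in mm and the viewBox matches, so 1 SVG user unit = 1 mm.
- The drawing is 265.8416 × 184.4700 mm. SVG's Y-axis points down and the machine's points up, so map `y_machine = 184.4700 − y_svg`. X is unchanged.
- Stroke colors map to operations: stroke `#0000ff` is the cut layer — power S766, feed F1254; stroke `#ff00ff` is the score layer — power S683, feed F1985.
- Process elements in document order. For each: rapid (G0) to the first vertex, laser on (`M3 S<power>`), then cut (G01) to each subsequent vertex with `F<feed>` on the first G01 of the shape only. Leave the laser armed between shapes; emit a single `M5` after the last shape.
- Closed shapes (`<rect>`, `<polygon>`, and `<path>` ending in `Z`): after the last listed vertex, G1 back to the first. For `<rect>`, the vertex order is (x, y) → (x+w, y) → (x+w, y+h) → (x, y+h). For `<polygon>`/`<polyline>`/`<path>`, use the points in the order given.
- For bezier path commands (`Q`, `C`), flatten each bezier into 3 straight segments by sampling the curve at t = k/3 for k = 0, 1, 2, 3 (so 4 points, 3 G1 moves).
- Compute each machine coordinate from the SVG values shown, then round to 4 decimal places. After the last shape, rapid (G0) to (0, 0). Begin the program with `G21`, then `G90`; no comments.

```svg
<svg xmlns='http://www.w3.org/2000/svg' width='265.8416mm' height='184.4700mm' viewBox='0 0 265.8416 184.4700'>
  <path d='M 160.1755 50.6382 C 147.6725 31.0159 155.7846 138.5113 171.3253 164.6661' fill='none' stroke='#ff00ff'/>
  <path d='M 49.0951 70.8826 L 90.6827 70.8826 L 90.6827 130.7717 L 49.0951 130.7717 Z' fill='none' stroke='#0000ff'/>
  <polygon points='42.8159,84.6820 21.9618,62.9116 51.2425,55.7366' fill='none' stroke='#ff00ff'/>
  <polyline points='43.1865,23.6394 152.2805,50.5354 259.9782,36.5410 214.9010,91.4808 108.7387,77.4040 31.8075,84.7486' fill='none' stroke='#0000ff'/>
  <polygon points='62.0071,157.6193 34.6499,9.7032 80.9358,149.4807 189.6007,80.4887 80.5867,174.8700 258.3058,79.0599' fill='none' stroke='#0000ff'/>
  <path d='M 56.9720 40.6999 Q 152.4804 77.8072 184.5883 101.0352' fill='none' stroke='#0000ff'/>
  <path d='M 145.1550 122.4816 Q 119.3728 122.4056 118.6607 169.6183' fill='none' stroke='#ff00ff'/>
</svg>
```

G21
G90
G0 X160.1755 Y133.8318
M3 S683
G01 X154.0558 Y118.8022 F1985
G01 X158.7492 Y65.3516
G01 X171.3253 Y19.8039
G0 X49.0951 Y113.5874
M3 S766
G01 X90.6827 Y113.5874 F1254
G01 X90.6827 Y53.6983
G01 X49.0951 Y53.6983
G01 X49.0951 Y113.5874
G0 X42.8159 Y99.7880
M3 S683
G01 X21.9618 Y121.5584 F1985
G01 X51.2425 Y128.7334
G01 X42.8159 Y99.7880
G0 X43.1865 Y160.8306
M3 S766
G01 X152.2805 Y133.9346 F1254
G01 X259.9782 Y147.9290
G01 X214.9010 Y92.9892
G01 X108.7387 Y107.0660
G01 X31.8075 Y99.7214
G0 X62.0071 Y26.8507
M3 S766
G01 X34.6499 Y174.7668 F1254
G01 X80.9358 Y34.9893
G01 X189.6007 Y103.9813
G01 X80.5867 Y9.6000
G01 X258.3058 Y105.4101
G01 X62.0071 Y26.8507
G0 X56.9720 Y143.7701
M3 S766
G01 X113.5998 Y120.5740 F1254
G01 X156.1385 Y100.4623
G01 X184.5883 Y83.4348
G0 X145.1550 Y61.9884
M3 S683
G01 X130.7524 Y56.7848 F1985
G01 X121.9210 Y41.0725
G01 X118.6607 Y14.8517
M5
G0 X0.0000 Y0.0000

Since the viewBox matches the mm dimensions, user units are millimetres directly. The only transform is the Y-flip y_m = 184.4700 − y_svg.

Shape 1 is a cubic bezier drawn with `<path>`. Its stroke #ff00ff means score at S683, F1985. After flipping Y the toolpath is (160.1755,133.8318) → (154.0558,118.8022) → (158.7492,65.3516) → (171.3253,19.8039).

Shape 2 is a rectangle drawn with `<path>`. Its stroke #0000ff means cut at S766, F1254. After flipping Y the toolpath is (49.0951,113.5874) → (90.6827,113.5874) → (90.6827,53.6983) → (49.0951,53.6983) → (49.0951,113.5874), returning to the start.

Shape 3 is a regular polygon drawn with `<polygon>`. Its stroke #ff00ff means score at S683, F1985. After flipping Y the toolpath is (42.8159,99.7880) → (21.9618,121.5584) → (51.2425,128.7334) → (42.8159,99.7880), returning to the start.

Shape 4 is a open polyline drawn with `<polyline>`. Its stroke #0000ff means cut at S766, F1254. After flipping Y the toolpath is (43.1865,160.8306) → (152.2805,133.9346) → (259.9782,147.9290) → (214.9010,92.9892) → (108.7387,107.0660) → (31.8075,99.7214).

Shape 5 is a closed polygon drawn with `<polygon>`. Its stroke #0000ff means cut at S766, F1254. After flipping Y the toolpath is (62.0071,26.8507) → (34.6499,174.7668) → (80.9358,34.9893) → (189.6007,103.9813) → (80.5867,9.6000) → (258.3058,105.4101) → (62.0071,26.8507), returning to the start.

Shape 6 is a quadratic bezier drawn with `<path>`. Its stroke #0000ff means cut at S766, F1254. After flipping Y the toolpath is (56.9720,143.7701) → (113.5998,120.5740) → (156.1385,100.4623) → (184.5883,83.4348).

Shape 7 is a quadratic bezier drawn with `<path>`. Its stroke #ff00ff means score at S683, F1985. After flipping Y the toolpath is (145.1550,61.9884) → (130.7524,56.7848) → (121.9210,41.0725) → (118.6607,14.8517).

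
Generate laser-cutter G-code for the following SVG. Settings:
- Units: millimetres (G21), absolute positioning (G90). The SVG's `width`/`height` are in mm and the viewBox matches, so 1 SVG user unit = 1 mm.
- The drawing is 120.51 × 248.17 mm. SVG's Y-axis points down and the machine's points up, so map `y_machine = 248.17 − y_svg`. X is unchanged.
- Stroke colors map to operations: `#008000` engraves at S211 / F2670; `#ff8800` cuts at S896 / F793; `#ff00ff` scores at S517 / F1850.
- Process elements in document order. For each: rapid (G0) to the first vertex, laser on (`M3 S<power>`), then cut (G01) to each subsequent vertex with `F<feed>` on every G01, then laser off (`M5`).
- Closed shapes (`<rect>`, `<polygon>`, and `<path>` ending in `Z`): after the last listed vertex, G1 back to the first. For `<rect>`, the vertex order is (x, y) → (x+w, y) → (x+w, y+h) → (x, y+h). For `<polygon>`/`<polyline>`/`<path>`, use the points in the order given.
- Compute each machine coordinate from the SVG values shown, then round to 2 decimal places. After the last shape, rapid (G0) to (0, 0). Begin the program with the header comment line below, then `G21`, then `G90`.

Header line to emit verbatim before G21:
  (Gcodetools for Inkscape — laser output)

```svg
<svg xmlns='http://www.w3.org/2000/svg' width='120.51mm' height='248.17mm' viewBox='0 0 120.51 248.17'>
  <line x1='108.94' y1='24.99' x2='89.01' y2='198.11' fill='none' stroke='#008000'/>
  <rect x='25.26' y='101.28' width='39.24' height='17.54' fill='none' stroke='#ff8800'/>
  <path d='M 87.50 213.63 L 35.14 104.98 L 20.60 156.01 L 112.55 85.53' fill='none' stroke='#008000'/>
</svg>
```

1 u = 1 mm; y_m = 248.17 − y.

[1] `<line>` line segment, #008000→engrave S211 F2670: (108.94,223.18) → (89.01,50.06)

[2] `<rect>` rectangle, #ff8800→cut S896 F793: (25.26,146.89) → (64.50,146.89) → (64.50,129.35) → (25.26,129.35) → (25.26,146.89) (closed)

[3] `<path>` open polyline, #008000→engrave S211 F2670: (87.50,34.54) → (35.14,143.19) → (20.60,92.16) → (112.55,162.64)

(Gcodetools for Inkscape — laser output)
G21
G90
G0 X108.94 Y223.18
M3 S211
G01 X89.01 Y50.06 F2670
M5
G0 X25.26 Y146.89
M3 S896
G01 X64.50 Y146.89 F793
G01 X64.50 Y129.35 F793
G01 X25.26 Y129.35 F793
G01 X25.26 Y146.89 F793
M5
G0 X87.50 Y34.54
M3 S211
G01 X35.14 Y143.19 F2670
G01 X20.60 Y92.16 F2670
G01 X112.55 Y162.64 F2670
M5
G0 X0.00 Y0.00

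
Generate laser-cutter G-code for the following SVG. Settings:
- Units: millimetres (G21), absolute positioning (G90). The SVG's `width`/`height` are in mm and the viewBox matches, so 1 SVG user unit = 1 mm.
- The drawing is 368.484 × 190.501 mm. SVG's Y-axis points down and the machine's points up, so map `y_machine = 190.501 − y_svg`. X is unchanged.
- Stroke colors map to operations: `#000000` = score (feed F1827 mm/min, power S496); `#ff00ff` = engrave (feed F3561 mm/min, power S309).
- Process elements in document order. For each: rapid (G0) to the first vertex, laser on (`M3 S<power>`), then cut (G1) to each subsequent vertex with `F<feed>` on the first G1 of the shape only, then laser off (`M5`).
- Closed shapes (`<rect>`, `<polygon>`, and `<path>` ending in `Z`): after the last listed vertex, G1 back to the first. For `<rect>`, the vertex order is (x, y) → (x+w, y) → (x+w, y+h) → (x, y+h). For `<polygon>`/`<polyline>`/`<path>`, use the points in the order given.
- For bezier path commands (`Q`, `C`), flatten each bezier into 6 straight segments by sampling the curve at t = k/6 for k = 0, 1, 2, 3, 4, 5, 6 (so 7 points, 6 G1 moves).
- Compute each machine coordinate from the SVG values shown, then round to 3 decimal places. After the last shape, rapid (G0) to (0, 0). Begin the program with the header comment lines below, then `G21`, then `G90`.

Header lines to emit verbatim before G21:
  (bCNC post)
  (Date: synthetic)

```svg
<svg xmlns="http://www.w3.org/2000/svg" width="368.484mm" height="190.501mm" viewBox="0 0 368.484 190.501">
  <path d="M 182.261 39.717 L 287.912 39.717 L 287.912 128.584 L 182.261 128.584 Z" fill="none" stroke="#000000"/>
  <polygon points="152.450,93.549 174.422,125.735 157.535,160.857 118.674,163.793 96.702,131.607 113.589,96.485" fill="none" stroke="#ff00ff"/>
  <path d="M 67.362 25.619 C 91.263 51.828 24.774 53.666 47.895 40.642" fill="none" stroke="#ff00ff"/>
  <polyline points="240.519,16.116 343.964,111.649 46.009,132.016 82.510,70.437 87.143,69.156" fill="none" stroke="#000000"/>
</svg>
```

(bCNC post)
(Date: synthetic)
G21
G90
G0 X182.261 Y150.784
M3 S496
G1 X287.912 Y150.784 F1827
G1 X287.912 Y61.917
G1 X182.261 Y61.917
G1 X182.261 Y150.784
M5
G0 X152.450 Y96.952
M3 S309
G1 X174.422 Y64.766 F3561
G1 X157.535 Y29.644
G1 X118.674 Y26.708
G1 X96.702 Y58.894
G1 X113.589 Y94.016
G1 X152.450 Y96.952
M5
G0 X67.362 Y164.882
M3 S309
G1 X72.613 Y153.764 F3561
G1 X67.800 Y146.444
G1 X57.921 Y142.658
G1 X47.977 Y142.141
G1 X42.969 Y144.630
G1 X47.895 Y149.859
M5
G0 X240.519 Y174.385
M3 S496
G1 X343.964 Y78.852 F1827
G1 X46.009 Y58.485
G1 X82.510 Y120.064
G1 X87.143 Y121.345
M5
G0 X0.000 Y0.000

viewBox `0 0 368.484 190.501` with mm width/height → 1 unit = 1 mm. Flip: y_m = 190.501 − y_svg.

**Shape 1** — `<path>` rectangle, stroke `#000000` → score (S496, F1827). Machine vertices: (182.261,150.784) → (287.912,150.784) → (287.912,61.917) → (182.261,61.917) → (182.261,150.784). Closed: final G1 returns to the first vertex.

**Shape 2** — `<polygon>` regular polygon, stroke `#ff00ff` → engrave (S309, F3561). Machine vertices: (152.450,96.952) → (174.422,64.766) → (157.535,29.644) → (118.674,26.708) → (96.702,58.894) → (113.589,94.016) → (152.450,96.952). Closed: final G1 returns to the first vertex.

**Shape 3** — `<path>` cubic bezier, stroke `#ff00ff` → engrave (S309, F3561). Control points (SVG): P0=(67.362,25.619), P1=(91.263,51.828), P2=(24.774,53.666), P3=(47.895,40.642); sampled at t=k/6. Machine vertices: (67.362,164.882) → (72.613,153.764) → (67.800,146.444) → (57.921,142.658) → (47.977,142.141) → (42.969,144.630) → (47.895,149.859). Open path.

**Shape 4** — `<polyline>` open polyline, stroke `#000000` → score (S496, F1827). Machine vertices: (240.519,174.385) → (343.964,78.852) → (46.009,58.485) → (82.510,120.064) → (87.143,121.345). Open path.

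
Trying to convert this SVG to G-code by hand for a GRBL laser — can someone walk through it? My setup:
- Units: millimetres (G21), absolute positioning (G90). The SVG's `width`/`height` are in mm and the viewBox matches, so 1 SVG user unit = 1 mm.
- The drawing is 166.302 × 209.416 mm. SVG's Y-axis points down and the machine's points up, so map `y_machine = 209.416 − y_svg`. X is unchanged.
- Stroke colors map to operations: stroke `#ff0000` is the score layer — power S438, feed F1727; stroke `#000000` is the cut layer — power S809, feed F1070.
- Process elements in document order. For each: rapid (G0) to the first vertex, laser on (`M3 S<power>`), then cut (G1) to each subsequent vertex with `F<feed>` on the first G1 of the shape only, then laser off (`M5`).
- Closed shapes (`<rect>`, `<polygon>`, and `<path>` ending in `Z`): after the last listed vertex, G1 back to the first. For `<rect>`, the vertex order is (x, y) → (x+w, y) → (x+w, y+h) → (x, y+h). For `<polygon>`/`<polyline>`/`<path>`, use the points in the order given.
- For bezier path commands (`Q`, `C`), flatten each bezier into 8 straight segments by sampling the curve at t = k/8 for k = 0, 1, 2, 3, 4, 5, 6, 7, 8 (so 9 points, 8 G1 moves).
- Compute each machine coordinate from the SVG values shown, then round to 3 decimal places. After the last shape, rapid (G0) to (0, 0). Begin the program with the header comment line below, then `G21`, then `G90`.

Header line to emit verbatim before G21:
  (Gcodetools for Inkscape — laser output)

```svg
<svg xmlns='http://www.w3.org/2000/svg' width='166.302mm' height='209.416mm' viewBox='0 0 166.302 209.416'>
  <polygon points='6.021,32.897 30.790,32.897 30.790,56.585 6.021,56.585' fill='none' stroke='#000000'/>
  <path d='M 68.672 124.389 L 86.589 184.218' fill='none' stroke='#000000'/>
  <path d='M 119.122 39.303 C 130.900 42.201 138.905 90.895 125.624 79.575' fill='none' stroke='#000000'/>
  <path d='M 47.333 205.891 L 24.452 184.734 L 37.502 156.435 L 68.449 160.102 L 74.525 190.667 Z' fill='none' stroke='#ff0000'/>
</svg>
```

(Gcodetools for Inkscape — laser output)
G21
G90
G0 X6.021 Y176.519
M3 S809
G1 X30.790 Y176.519 F1070
G1 X30.790 Y152.831
G1 X6.021 Y152.831
G1 X6.021 Y176.519
M5
G0 X68.672 Y85.027
M3 S809
G1 X86.589 Y25.198 F1070
M5
G0 X119.122 Y170.113
M3 S809
G1 X123.328 Y167.086 F1070
G1 X126.974 Y161.006
G1 X129.857 Y153.112
G1 X131.770 Y144.645
G1 X132.509 Y136.845
G1 X131.867 Y130.950
G1 X129.641 Y128.202
G1 X125.624 Y129.841
M5
G0 X47.333 Y3.525
M3 S438
G1 X24.452 Y24.682 F1727
G1 X37.502 Y52.981
G1 X68.449 Y49.314
G1 X74.525 Y18.749
G1 X47.333 Y3.525
M5
G0 X0.000 Y0.000

viewBox `0 0 166.302 209.416` with mm width/height → 1 unit = 1 mm. Flip: y_m = 209.416 − y_svg.

**Shape 1** — `<polygon>` rectangle, stroke `#000000` → cut (S809, F1070). Machine vertices: (6.021,176.519) → (30.790,176.519) → (30.790,152.831) → (6.021,152.831) → (6.021,176.519). Closed: final G1 returns to the first vertex.

**Shape 2** — `<path>` line segment, stroke `#000000` → cut (S809, F1070). Machine vertices: (68.672,85.027) → (86.589,25.198). Open path.

**Shape 3** — `<path>` cubic bezier, stroke `#000000` → cut (S809, F1070). Control points (SVG): P0=(119.122,39.303), P1=(130.900,42.201), P2=(138.905,90.895), P3=(125.624,79.575); sampled at t=k/8. Machine vertices: (119.122,170.113) → (123.328,167.086) → (126.974,161.006) → (129.857,153.112) → (131.770,144.645) → (132.509,136.845) → (131.867,130.950) → (129.641,128.202) → (125.624,129.841). Open path.

**Shape 4** — `<path>` regular polygon, stroke `#ff0000` → score (S438, F1727). Machine vertices: (47.333,3.525) → (24.452,24.682) → (37.502,52.981) → (68.449,49.314) → (74.525,18.749) → (47.333,3.525). Closed: final G1 returns to the first vertex.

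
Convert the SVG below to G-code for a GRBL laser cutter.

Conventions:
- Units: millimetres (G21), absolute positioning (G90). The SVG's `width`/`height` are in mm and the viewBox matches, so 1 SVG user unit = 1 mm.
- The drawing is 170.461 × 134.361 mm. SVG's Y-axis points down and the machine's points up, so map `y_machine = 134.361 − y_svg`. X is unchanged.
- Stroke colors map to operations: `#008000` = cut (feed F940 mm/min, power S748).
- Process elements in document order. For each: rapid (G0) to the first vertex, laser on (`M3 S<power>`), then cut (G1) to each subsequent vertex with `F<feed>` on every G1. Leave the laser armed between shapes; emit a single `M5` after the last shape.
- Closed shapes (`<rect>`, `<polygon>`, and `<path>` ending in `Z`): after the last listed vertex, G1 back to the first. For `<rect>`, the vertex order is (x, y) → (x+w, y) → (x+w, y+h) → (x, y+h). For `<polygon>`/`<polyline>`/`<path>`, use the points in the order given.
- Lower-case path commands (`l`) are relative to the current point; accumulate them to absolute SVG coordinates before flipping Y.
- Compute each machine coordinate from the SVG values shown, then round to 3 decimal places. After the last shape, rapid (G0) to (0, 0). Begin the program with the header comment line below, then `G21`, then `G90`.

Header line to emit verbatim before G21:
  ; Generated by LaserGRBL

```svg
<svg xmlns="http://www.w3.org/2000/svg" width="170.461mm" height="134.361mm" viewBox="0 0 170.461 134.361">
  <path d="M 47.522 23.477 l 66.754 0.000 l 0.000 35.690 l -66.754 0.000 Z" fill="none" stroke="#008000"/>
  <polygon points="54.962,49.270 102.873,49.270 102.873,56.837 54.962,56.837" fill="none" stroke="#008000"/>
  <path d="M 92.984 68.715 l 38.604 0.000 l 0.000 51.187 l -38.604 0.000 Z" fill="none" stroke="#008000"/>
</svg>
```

Since the viewBox matches the mm dimensions, user units are millimetres directly. The only transform is the Y-flip y_m = 134.361 − y_svg.

Shape 1 is a rectangle drawn with `<path>`. Its stroke #008000 means cut at S748, F940. After flipping Y the toolpath is (47.522,110.884) → (114.276,110.884) → (114.276,75.194) → (47.522,75.194) → (47.522,110.884), returning to the start.

Shape 2 is a rectangle drawn with `<polygon>`. Its stroke #008000 means cut at S748, F940. After flipping Y the toolpath is (54.962,85.091) → (102.873,85.091) → (102.873,77.524) → (54.962,77.524) → (54.962,85.091), returning to the start.

Shape 3 is a rectangle drawn with `<path>`. Its stroke #008000 means cut at S748, F940. After flipping Y the toolpath is (92.984,65.646) → (131.588,65.646) → (131.588,14.459) → (92.984,14.459) → (92.984,65.646), returning to the start.

; Generated by LaserGRBL
G21
G90
G0 X47.522 Y110.884
M3 S748
G1 X114.276 Y110.884 F940
G1 X114.276 Y75.194 F940
G1 X47.522 Y75.194 F940
G1 X47.522 Y110.884 F940
G0 X54.962 Y85.091
M3 S748
G1 X102.873 Y85.091 F940
G1 X102.873 Y77.524 F940
G1 X54.962 Y77.524 F940
G1 X54.962 Y85.091 F940
G0 X92.984 Y65.646
M3 S748
G1 X131.588 Y65.646 F940
G1 X131.588 Y14.459 F940
G1 X92.984 Y14.459 F940
G1 X92.984 Y65.646 F940
M5
G0 X0.000 Y0.000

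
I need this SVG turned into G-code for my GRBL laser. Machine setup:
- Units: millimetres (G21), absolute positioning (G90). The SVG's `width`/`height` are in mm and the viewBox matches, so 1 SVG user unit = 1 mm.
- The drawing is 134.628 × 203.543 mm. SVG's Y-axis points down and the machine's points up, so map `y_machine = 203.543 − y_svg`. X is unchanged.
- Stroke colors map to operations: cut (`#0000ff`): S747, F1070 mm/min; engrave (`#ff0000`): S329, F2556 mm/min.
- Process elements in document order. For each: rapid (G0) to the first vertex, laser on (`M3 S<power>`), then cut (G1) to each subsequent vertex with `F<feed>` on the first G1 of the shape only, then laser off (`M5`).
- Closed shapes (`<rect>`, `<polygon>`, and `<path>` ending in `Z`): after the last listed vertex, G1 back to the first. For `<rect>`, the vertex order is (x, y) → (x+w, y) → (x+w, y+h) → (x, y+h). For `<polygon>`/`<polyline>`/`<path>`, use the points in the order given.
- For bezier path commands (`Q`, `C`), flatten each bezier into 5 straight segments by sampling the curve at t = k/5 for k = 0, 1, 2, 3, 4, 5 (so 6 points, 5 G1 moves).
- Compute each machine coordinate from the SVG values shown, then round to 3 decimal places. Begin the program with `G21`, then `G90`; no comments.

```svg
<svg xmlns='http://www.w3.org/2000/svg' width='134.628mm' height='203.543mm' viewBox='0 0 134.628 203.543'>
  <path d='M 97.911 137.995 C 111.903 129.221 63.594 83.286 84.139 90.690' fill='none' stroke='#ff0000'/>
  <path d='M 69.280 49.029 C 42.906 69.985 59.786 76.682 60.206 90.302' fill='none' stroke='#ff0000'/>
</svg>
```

1 u = 1 mm; y_m = 203.543 − y.

[1] `<path>` cubic bezier, #ff0000→engrave S329 F2556: (97.911,65.548) → (99.879,74.548) → (93.191,88.122) → (84.141,101.927) → (79.025,111.619) → (84.139,112.853)

[2] `<path>` cubic bezier, #ff0000→engrave S329 F2556: (69.280,154.514) → (58.168,143.482) → (54.571,134.855) → (55.623,127.618) → (58.457,120.752) → (60.206,113.241)

G21
G90
G0 X97.911 Y65.548
M3 S329
G1 X99.879 Y74.548 F2556
G1 X93.191 Y88.122
G1 X84.141 Y101.927
G1 X79.025 Y111.619
G1 X84.139 Y112.853
M5
G0 X69.280 Y154.514
M3 S329
G1 X58.168 Y143.482 F2556
G1 X54.571 Y134.855
G1 X55.623 Y127.618
G1 X58.457 Y120.752
G1 X60.206 Y113.241
M5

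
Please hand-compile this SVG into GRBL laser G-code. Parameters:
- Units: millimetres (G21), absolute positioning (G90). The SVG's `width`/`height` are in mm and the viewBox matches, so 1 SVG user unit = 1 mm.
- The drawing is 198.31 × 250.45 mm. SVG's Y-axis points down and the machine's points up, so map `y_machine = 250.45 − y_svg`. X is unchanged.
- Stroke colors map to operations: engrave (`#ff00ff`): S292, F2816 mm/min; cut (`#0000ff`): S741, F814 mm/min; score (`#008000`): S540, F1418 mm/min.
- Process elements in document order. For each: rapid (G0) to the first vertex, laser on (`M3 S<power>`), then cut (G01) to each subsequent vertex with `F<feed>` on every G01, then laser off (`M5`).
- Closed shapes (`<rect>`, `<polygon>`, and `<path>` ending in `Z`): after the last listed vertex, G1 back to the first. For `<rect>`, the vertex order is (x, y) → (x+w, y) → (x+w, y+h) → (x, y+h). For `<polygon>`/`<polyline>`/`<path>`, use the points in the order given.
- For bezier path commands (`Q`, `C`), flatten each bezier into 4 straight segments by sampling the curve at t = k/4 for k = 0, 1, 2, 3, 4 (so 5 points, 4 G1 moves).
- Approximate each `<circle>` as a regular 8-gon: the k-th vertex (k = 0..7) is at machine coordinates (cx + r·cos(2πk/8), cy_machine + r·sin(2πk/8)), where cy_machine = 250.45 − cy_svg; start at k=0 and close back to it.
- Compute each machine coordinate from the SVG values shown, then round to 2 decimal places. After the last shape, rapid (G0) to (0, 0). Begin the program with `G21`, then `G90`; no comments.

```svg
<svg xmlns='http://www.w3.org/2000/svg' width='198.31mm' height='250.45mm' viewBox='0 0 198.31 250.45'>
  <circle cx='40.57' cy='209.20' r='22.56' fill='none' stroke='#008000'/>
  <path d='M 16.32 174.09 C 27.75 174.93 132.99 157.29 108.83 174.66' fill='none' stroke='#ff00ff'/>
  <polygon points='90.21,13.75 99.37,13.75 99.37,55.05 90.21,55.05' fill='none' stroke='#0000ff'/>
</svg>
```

G21
G90
G0 X63.13 Y41.25
M3 S540
G01 X56.52 Y57.20 F1418
G01 X40.57 Y63.81 F1418
G01 X24.62 Y57.20 F1418
G01 X18.01 Y41.25 F1418
G01 X24.62 Y25.30 F1418
G01 X40.57 Y18.69 F1418
G01 X56.52 Y25.30 F1418
G01 X63.13 Y41.25 F1418
M5
G0 X16.32 Y76.36
M3 S292
G01 X38.99 Y78.36 F2816
G01 X75.92 Y82.27 F2816
G01 X106.18 Y83.09 F2816
G01 X108.83 Y75.79 F2816
M5
G0 X90.21 Y236.70
M3 S741
G01 X99.37 Y236.70 F814
G01 X99.37 Y195.40 F814
G01 X90.21 Y195.40 F814
G01 X90.21 Y236.70 F814
M5
G0 X0.00 Y0.00

viewBox `0 0 198.31 250.45` with mm width/height → 1 unit = 1 mm. Flip: y_m = 250.45 − y_svg.

**Shape 1** — `<circle>` circle, stroke `#008000` → score (S540, F1418). Machine vertices: (63.13,41.25) → (56.52,57.20) → (40.57,63.81) → (24.62,57.20) → (18.01,41.25) → (24.62,25.30) → (40.57,18.69) → (56.52,25.30) → (63.13,41.25). Closed: final G1 returns to the first vertex.

**Shape 2** — `<path>` cubic bezier, stroke `#ff00ff` → engrave (S292, F2816). Control points (SVG): P0=(16.32,174.09), P1=(27.75,174.93), P2=(132.99,157.29), P3=(108.83,174.66); sampled at t=k/4. Machine vertices: (16.32,76.36) → (38.99,78.36) → (75.92,82.27) → (106.18,83.09) → (108.83,75.79). Open path.

**Shape 3** — `<polygon>` rectangle, stroke `#0000ff` → cut (S741, F814). Machine vertices: (90.21,236.70) → (99.37,236.70) → (99.37,195.40) → (90.21,195.40) → (90.21,236.70). Closed: final G1 returns to the first vertex.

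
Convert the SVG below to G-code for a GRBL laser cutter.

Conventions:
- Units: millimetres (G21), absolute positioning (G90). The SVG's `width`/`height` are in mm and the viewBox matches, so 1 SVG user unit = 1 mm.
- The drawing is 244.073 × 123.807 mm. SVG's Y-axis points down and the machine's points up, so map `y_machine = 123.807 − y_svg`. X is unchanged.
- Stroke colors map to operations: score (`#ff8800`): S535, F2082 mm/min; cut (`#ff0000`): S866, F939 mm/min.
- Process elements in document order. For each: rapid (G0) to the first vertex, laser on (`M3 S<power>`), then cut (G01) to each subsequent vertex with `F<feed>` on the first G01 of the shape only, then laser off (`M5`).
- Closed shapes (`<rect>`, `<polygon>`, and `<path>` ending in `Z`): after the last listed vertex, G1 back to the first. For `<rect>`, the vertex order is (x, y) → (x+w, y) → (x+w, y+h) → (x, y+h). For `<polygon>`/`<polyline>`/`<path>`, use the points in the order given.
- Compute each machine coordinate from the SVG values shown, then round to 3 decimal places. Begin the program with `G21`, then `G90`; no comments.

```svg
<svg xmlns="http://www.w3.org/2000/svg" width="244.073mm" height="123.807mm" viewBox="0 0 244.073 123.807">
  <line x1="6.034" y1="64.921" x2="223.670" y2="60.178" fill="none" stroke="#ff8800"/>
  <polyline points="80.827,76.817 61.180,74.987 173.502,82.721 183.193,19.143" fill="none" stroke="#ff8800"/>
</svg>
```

G21
G90
G0 X6.034 Y58.886
M3 S535
G01 X223.670 Y63.629 F2082
M5
G0 X80.827 Y46.990
M3 S535
G01 X61.180 Y48.820 F2082
G01 X173.502 Y41.086
G01 X183.193 Y104.664
M5

viewBox `0 0 244.073 123.807` with mm width/height → 1 unit = 1 mm. Flip: y_m = 123.807 − y_svg.

**Shape 1** — `<line>` line segment, stroke `#ff8800` → score (S535, F2082). Machine vertices: (6.034,58.886) → (223.670,63.629). Open path.

**Shape 2** — `<polyline>` open polyline, stroke `#ff8800` → score (S535, F2082). Machine vertices: (80.827,46.990) → (61.180,48.820) → (173.502,41.086) → (183.193,104.664). Open path.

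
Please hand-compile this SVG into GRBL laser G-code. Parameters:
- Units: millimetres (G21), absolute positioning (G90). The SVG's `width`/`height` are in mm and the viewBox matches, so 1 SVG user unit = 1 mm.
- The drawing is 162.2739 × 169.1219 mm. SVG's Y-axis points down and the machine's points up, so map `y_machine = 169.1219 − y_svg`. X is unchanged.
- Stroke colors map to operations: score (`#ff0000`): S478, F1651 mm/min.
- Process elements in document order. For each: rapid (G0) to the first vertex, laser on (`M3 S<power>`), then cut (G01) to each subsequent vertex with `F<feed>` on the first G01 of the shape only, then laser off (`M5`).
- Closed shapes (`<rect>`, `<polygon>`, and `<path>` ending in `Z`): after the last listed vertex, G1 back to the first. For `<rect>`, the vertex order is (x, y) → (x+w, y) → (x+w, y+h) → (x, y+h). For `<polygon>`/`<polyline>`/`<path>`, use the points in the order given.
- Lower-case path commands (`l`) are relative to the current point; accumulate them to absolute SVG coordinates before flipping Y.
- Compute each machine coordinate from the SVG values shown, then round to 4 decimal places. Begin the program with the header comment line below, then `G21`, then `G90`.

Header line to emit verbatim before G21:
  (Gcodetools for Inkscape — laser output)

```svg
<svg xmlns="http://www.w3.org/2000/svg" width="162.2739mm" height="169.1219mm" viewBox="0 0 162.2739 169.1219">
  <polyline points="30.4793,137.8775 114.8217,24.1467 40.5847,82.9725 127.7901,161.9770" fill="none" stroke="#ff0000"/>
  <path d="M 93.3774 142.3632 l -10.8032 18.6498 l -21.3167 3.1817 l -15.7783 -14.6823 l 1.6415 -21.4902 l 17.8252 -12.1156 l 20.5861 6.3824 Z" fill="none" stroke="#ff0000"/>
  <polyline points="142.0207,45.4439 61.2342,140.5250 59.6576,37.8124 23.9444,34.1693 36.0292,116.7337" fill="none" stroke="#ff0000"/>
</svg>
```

1 u = 1 mm; y_m = 169.1219 − y.

[1] `<polyline>` open polyline, #ff0000→score S478 F1651: (30.4793,31.2444) → (114.8217,144.9752) → (40.5847,86.1494) → (127.7901,7.1449)

[2] `<path>` regular polygon, #ff0000→score S478 F1651: (93.3774,26.7587) → (82.5742,8.1089) → (61.2575,4.9272) → (45.4792,19.6095) → (47.1207,41.0997) → (64.9459,53.2153) → (85.5320,46.8329) → (93.3774,26.7587) (closed)

[3] `<polyline>` open polyline, #ff0000→score S478 F1651: (142.0207,123.6780) → (61.2342,28.5969) → (59.6576,131.3095) → (23.9444,134.9526) → (36.0292,52.3882)

(Gcodetools for Inkscape — laser output)
G21
G90
G0 X30.4793 Y31.2444
M3 S478
G01 X114.8217 Y144.9752 F1651
G01 X40.5847 Y86.1494
G01 X127.7901 Y7.1449
M5
G0 X93.3774 Y26.7587
M3 S478
G01 X82.5742 Y8.1089 F1651
G01 X61.2575 Y4.9272
G01 X45.4792 Y19.6095
G01 X47.1207 Y41.0997
G01 X64.9459 Y53.2153
G01 X85.5320 Y46.8329
G01 X93.3774 Y26.7587
M5
G0 X142.0207 Y123.6780
M3 S478
G01 X61.2342 Y28.5969 F1651
G01 X59.6576 Y131.3095
G01 X23.9444 Y134.9526
G01 X36.0292 Y52.3882
M5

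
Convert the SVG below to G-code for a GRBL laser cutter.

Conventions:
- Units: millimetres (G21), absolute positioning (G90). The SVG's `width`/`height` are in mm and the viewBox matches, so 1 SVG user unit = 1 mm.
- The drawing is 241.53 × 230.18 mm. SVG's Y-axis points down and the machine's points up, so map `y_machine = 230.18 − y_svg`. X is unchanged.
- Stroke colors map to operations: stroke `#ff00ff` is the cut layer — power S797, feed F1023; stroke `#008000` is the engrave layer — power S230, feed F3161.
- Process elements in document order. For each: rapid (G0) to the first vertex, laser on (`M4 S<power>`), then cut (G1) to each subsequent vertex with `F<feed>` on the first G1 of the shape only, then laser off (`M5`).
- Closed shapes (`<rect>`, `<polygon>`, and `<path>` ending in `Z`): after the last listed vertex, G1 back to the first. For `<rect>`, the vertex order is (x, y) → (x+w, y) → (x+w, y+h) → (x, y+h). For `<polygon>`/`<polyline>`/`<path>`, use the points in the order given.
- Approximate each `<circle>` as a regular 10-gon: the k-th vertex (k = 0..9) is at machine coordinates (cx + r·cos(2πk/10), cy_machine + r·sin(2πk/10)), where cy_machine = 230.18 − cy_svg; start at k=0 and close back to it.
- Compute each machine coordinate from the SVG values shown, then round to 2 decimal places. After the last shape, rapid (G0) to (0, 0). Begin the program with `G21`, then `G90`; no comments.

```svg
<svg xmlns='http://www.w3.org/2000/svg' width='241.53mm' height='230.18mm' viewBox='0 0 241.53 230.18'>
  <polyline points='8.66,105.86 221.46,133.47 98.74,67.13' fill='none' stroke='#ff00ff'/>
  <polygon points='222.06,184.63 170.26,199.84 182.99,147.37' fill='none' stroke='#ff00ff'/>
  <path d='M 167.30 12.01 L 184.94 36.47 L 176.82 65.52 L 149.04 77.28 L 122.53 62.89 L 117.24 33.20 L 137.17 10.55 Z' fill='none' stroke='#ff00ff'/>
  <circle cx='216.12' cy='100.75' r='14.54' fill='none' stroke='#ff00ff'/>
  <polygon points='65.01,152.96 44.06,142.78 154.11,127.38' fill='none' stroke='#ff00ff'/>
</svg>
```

viewBox `0 0 241.53 230.18` with mm width/height → 1 unit = 1 mm. Flip: y_m = 230.18 − y_svg.

**Shape 1** — `<polyline>` open polyline, stroke `#ff00ff` → cut (S797, F1023). Machine vertices: (8.66,124.32) → (221.46,96.71) → (98.74,163.05). Open path.

**Shape 2** — `<polygon>` regular polygon, stroke `#ff00ff` → cut (S797, F1023). Machine vertices: (222.06,45.55) → (170.26,30.34) → (182.99,82.81) → (222.06,45.55). Closed: final G1 returns to the first vertex.

**Shape 3** — `<path>` regular polygon, stroke `#ff00ff` → cut (S797, F1023). Machine vertices: (167.30,218.17) → (184.94,193.71) → (176.82,164.66) → (149.04,152.90) → (122.53,167.29) → (117.24,196.98) → (137.17,219.63) → (167.30,218.17). Closed: final G1 returns to the first vertex.

**Shape 4** — `<circle>` circle, stroke `#ff00ff` → cut (S797, F1023). Machine vertices: (230.66,129.43) → (227.88,137.98) → (220.61,143.26) → (211.63,143.26) → (204.36,137.98) → (201.58,129.43) → (204.36,120.88) → (211.63,115.60) → (220.61,115.60) → (227.88,120.88) → (230.66,129.43). Closed: final G1 returns to the first vertex.

**Shape 5** — `<polygon>` closed polygon, stroke `#ff00ff` → cut (S797, F1023). Machine vertices: (65.01,77.22) → (44.06,87.40) → (154.11,102.80) → (65.01,77.22). Closed: final G1 returns to the first vertex.

G21
G90
G0 X8.66 Y124.32
M4 S797
G1 X221.46 Y96.71 F1023
G1 X98.74 Y163.05
M5
G0 X222.06 Y45.55
M4 S797
G1 X170.26 Y30.34 F1023
G1 X182.99 Y82.81
G1 X222.06 Y45.55
M5
G0 X167.30 Y218.17
M4 S797
G1 X184.94 Y193.71 F1023
G1 X176.82 Y164.66
G1 X149.04 Y152.90
G1 X122.53 Y167.29
G1 X117.24 Y196.98
G1 X137.17 Y219.63
G1 X167.30 Y218.17
M5
G0 X230.66 Y129.43
M4 S797
G1 X227.88 Y137.98 F1023
G1 X220.61 Y143.26
G1 X211.63 Y143.26
G1 X204.36 Y137.98
G1 X201.58 Y129.43
G1 X204.36 Y120.88
G1 X211.63 Y115.60
G1 X220.61 Y115.60
G1 X227.88 Y120.88
G1 X230.66 Y129.43
M5
G0 X65.01 Y77.22
M4 S797
G1 X44.06 Y87.40 F1023
G1 X154.11 Y102.80
G1 X65.01 Y77.22
M5
G0 X0.00 Y0.00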